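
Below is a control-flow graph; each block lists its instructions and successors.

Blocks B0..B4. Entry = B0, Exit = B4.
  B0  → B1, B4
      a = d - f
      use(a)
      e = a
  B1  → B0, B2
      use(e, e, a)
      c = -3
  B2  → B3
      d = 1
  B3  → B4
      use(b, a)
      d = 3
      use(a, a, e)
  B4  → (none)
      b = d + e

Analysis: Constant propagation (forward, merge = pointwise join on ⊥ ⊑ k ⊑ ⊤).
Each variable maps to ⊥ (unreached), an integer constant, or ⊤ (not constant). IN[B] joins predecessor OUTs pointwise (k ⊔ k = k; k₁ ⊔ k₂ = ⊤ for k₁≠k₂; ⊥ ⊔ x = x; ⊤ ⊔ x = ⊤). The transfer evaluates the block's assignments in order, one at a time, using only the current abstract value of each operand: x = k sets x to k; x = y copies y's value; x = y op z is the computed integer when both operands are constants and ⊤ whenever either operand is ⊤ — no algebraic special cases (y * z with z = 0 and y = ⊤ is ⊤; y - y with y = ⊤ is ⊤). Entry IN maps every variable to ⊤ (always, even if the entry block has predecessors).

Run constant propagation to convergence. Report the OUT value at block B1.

Fixpoint table:
  B0:   IN=(all ⊤)   OUT=(all ⊤)
  B1:   IN=(all ⊤)   OUT={c:-3; rest ⊤}
  B2:   IN={c:-3; rest ⊤}   OUT={c:-3, d:1; rest ⊤}
  B3:   IN={c:-3, d:1; rest ⊤}   OUT={c:-3, d:3; rest ⊤}
  B4:   IN=(all ⊤)   OUT=(all ⊤)

Merge at B1: IN[B1] = OUT[B0] = {a: ⊤, b: ⊤, c: ⊤, d: ⊤, e: ⊤, f: ⊤}
Applying B1's transfer function to that IN value gives OUT[B1] (row B1 above).

Answer: {a: ⊤, b: ⊤, c: -3, d: ⊤, e: ⊤, f: ⊤}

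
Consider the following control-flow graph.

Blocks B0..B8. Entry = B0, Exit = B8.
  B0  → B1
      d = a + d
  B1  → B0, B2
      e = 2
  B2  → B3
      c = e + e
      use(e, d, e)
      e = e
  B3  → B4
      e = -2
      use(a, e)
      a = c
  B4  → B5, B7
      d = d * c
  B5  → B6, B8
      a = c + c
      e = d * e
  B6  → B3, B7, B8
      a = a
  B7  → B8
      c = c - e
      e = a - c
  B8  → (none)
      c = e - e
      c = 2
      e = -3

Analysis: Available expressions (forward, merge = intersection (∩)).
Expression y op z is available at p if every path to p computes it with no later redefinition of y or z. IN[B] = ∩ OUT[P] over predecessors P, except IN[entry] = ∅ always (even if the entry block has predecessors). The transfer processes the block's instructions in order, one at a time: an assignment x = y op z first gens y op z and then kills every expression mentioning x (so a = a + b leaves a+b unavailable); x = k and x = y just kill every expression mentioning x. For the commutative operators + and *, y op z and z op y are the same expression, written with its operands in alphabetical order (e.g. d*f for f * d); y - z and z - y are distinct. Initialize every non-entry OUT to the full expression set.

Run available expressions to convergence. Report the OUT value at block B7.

Fixpoint table:
  B0: | IN={} | OUT={}
  B1: | IN={} | OUT={}
  B2: | IN={} | OUT={}
  B3: | IN={} | OUT={}
  B4: | IN={} | OUT={}
  B5: | IN={} | OUT={c+c}
  B6: | IN={c+c} | OUT={c+c}
  B7: | IN={} | OUT={a-c}
  B8: | IN={} | OUT={}

Merge at B7: IN[B7] = OUT[B4] ∩ OUT[B6] = {}
Applying B7's transfer function to that IN value gives OUT[B7] (row B7 above).

Answer: {a-c}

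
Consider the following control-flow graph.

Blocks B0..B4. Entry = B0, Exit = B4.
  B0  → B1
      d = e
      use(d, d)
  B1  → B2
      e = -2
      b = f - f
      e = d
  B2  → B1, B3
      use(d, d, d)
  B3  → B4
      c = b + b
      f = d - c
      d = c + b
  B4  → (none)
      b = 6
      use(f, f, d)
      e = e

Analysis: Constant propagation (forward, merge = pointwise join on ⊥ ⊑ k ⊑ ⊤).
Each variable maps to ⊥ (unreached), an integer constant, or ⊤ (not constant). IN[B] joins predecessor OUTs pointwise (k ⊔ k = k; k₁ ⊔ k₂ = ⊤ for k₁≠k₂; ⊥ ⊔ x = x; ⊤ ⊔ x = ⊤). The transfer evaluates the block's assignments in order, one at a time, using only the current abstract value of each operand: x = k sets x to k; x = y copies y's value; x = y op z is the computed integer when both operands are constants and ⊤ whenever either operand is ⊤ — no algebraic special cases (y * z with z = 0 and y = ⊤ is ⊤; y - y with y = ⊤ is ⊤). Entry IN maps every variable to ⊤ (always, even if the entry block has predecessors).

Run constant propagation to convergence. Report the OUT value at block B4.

Converged values:
  B0:   IN=(all ⊤)   OUT=(all ⊤)
  B1:   IN=(all ⊤)   OUT=(all ⊤)
  B2:   IN=(all ⊤)   OUT=(all ⊤)
  B3:   IN=(all ⊤)   OUT=(all ⊤)
  B4:   IN=(all ⊤)   OUT={b:6; rest ⊤}

Merge at B4: IN[B4] = OUT[B3] = {a: ⊤, b: ⊤, c: ⊤, d: ⊤, e: ⊤, f: ⊤}
Applying B4's transfer function to that IN value gives OUT[B4] (row B4 above).

Answer: {a: ⊤, b: 6, c: ⊤, d: ⊤, e: ⊤, f: ⊤}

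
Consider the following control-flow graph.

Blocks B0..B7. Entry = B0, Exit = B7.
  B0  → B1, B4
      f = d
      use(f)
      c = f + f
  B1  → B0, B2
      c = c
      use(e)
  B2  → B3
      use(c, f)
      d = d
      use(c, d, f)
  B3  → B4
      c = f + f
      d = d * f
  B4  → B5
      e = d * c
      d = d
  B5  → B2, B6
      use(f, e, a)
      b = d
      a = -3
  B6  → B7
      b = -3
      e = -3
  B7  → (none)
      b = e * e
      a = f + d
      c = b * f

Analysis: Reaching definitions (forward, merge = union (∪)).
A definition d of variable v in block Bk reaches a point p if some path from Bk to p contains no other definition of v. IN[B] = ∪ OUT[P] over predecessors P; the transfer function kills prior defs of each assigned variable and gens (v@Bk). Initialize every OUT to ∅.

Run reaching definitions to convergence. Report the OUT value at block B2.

Answer: {a@B5, b@B5, c@B0, c@B1, c@B3, d@B2, e@B4, f@B0}

Derivation:
Fixpoint table:
  B0:   IN={c@B1, f@B0}   OUT={c@B0, f@B0}
  B1:   IN={c@B0, f@B0}   OUT={c@B1, f@B0}
  B2:   IN={a@B5, b@B5, c@B0, c@B1, c@B3, d@B4, e@B4, f@B0}   OUT={a@B5, b@B5, c@B0, c@B1, c@B3, d@B2, e@B4, f@B0}
  B3:   IN={a@B5, b@B5, c@B0, c@B1, c@B3, d@B2, e@B4, f@B0}   OUT={a@B5, b@B5, c@B3, d@B3, e@B4, f@B0}
  B4:   IN={a@B5, b@B5, c@B0, c@B3, d@B3, e@B4, f@B0}   OUT={a@B5, b@B5, c@B0, c@B3, d@B4, e@B4, f@B0}
  B5:   IN={a@B5, b@B5, c@B0, c@B3, d@B4, e@B4, f@B0}   OUT={a@B5, b@B5, c@B0, c@B3, d@B4, e@B4, f@B0}
  B6:   IN={a@B5, b@B5, c@B0, c@B3, d@B4, e@B4, f@B0}   OUT={a@B5, b@B6, c@B0, c@B3, d@B4, e@B6, f@B0}
  B7:   IN={a@B5, b@B6, c@B0, c@B3, d@B4, e@B6, f@B0}   OUT={a@B7, b@B7, c@B7, d@B4, e@B6, f@B0}

Merge at B2: IN[B2] = OUT[B1] ⊔ OUT[B5] = {a@B5, b@B5, c@B0, c@B1, c@B3, d@B4, e@B4, f@B0}
Applying B2's transfer function to that IN value gives OUT[B2] (row B2 above).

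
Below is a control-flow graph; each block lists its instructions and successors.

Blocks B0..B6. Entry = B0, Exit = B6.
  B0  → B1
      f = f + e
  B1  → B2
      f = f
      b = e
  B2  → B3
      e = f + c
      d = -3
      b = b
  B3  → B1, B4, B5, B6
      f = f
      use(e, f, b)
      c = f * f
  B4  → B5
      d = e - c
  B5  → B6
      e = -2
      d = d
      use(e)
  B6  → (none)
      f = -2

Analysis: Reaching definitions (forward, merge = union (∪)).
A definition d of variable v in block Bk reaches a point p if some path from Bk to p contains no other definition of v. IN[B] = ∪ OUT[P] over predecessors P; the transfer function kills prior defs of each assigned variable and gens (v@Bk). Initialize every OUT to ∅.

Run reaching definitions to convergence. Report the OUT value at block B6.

Converged values:
  B0: | IN={} | OUT={f@B0}
  B1: | IN={b@B2, c@B3, d@B2, e@B2, f@B0, f@B3} | OUT={b@B1, c@B3, d@B2, e@B2, f@B1}
  B2: | IN={b@B1, c@B3, d@B2, e@B2, f@B1} | OUT={b@B2, c@B3, d@B2, e@B2, f@B1}
  B3: | IN={b@B2, c@B3, d@B2, e@B2, f@B1} | OUT={b@B2, c@B3, d@B2, e@B2, f@B3}
  B4: | IN={b@B2, c@B3, d@B2, e@B2, f@B3} | OUT={b@B2, c@B3, d@B4, e@B2, f@B3}
  B5: | IN={b@B2, c@B3, d@B2, d@B4, e@B2, f@B3} | OUT={b@B2, c@B3, d@B5, e@B5, f@B3}
  B6: | IN={b@B2, c@B3, d@B2, d@B5, e@B2, e@B5, f@B3} | OUT={b@B2, c@B3, d@B2, d@B5, e@B2, e@B5, f@B6}

Merge at B6: IN[B6] = OUT[B3] ⊔ OUT[B5] = {b@B2, c@B3, d@B2, d@B5, e@B2, e@B5, f@B3}
Applying B6's transfer function to that IN value gives OUT[B6] (row B6 above).

Answer: {b@B2, c@B3, d@B2, d@B5, e@B2, e@B5, f@B6}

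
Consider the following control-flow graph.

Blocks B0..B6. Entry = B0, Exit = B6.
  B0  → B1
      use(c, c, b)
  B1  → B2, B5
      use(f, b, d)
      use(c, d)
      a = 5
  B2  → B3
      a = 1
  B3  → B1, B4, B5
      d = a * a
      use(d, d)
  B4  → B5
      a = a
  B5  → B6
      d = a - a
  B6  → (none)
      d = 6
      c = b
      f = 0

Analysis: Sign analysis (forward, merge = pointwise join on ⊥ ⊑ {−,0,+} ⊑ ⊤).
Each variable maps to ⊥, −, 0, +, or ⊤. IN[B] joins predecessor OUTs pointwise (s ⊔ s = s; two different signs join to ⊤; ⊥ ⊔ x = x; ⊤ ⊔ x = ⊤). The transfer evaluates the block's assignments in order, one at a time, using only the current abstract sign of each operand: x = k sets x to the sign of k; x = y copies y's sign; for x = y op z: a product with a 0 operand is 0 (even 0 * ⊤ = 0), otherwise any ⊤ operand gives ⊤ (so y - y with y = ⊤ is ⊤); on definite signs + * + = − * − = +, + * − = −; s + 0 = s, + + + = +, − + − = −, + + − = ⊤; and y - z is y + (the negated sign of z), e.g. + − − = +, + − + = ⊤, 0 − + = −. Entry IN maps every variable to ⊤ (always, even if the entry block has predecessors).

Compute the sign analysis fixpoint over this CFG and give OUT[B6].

Fixpoint table:
  B0:  IN=(all ⊤)  OUT=(all ⊤)
  B1:  IN=(all ⊤)  OUT={a:+; rest ⊤}
  B2:  IN={a:+; rest ⊤}  OUT={a:+; rest ⊤}
  B3:  IN={a:+; rest ⊤}  OUT={a:+, d:+; rest ⊤}
  B4:  IN={a:+, d:+; rest ⊤}  OUT={a:+, d:+; rest ⊤}
  B5:  IN={a:+; rest ⊤}  OUT={a:+; rest ⊤}
  B6:  IN={a:+; rest ⊤}  OUT={a:+, d:+, f:0; rest ⊤}

Merge at B6: IN[B6] = OUT[B5] = {a: +, b: ⊤, c: ⊤, d: ⊤, e: ⊤, f: ⊤}
Applying B6's transfer function to that IN value gives OUT[B6] (row B6 above).

Answer: {a: +, b: ⊤, c: ⊤, d: +, e: ⊤, f: 0}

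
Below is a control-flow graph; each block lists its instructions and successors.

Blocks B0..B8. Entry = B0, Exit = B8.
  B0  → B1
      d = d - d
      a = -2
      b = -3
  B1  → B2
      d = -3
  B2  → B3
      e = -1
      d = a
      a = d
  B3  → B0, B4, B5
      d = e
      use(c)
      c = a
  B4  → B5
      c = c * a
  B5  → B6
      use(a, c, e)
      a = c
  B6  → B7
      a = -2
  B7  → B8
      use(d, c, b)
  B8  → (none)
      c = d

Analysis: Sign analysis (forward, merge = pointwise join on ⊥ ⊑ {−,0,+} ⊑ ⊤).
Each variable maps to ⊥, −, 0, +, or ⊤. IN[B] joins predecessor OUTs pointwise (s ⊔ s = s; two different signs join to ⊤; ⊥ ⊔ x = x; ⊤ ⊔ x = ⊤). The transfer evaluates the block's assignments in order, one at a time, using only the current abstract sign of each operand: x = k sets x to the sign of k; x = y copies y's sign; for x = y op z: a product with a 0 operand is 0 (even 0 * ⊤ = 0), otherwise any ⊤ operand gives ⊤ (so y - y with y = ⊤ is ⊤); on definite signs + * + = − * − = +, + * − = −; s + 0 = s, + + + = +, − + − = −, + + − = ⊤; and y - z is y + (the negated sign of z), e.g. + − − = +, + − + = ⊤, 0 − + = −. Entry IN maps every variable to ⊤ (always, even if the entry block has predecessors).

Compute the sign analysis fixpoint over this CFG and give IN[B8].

Answer: {a: -, b: -, c: ⊤, d: -, e: -, f: ⊤}

Working:
Per-block solution:
  B0:  IN=(all ⊤)  OUT={a:-, b:-; rest ⊤}
  B1:  IN={a:-, b:-; rest ⊤}  OUT={a:-, b:-, d:-; rest ⊤}
  B2:  IN={a:-, b:-, d:-; rest ⊤}  OUT={a:-, b:-, d:-, e:-; rest ⊤}
  B3:  IN={a:-, b:-, d:-, e:-; rest ⊤}  OUT={a:-, b:-, c:-, d:-, e:-; rest ⊤}
  B4:  IN={a:-, b:-, c:-, d:-, e:-; rest ⊤}  OUT={a:-, b:-, c:+, d:-, e:-; rest ⊤}
  B5:  IN={a:-, b:-, d:-, e:-; rest ⊤}  OUT={b:-, d:-, e:-; rest ⊤}
  B6:  IN={b:-, d:-, e:-; rest ⊤}  OUT={a:-, b:-, d:-, e:-; rest ⊤}
  B7:  IN={a:-, b:-, d:-, e:-; rest ⊤}  OUT={a:-, b:-, d:-, e:-; rest ⊤}
  B8:  IN={a:-, b:-, d:-, e:-; rest ⊤}  OUT={a:-, b:-, c:-, d:-, e:-; rest ⊤}

Merge at B8: IN[B8] = OUT[B7] = {a: -, b: -, c: ⊤, d: -, e: -, f: ⊤}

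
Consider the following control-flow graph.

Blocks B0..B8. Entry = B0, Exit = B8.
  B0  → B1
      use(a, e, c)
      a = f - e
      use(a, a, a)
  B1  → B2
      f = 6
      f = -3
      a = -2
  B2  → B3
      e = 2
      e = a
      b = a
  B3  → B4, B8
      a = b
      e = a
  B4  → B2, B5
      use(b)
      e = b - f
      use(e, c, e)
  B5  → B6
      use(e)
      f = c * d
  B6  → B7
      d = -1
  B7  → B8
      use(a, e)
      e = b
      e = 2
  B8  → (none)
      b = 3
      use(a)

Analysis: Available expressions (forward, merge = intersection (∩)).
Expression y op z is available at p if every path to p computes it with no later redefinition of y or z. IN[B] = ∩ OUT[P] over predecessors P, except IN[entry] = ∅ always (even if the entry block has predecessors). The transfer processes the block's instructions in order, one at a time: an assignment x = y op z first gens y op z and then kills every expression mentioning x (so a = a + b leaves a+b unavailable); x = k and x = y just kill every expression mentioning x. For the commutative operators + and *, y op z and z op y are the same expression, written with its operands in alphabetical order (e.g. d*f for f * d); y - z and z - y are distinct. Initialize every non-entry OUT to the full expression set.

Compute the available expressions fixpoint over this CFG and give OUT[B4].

Per-block solution:
  B0:  IN={}  OUT={f-e}
  B1:  IN={f-e}  OUT={}
  B2:  IN={}  OUT={}
  B3:  IN={}  OUT={}
  B4:  IN={}  OUT={b-f}
  B5:  IN={b-f}  OUT={c*d}
  B6:  IN={c*d}  OUT={}
  B7:  IN={}  OUT={}
  B8:  IN={}  OUT={}

Merge at B4: IN[B4] = OUT[B3] = {}
Applying B4's transfer function to that IN value gives OUT[B4] (row B4 above).

Answer: {b-f}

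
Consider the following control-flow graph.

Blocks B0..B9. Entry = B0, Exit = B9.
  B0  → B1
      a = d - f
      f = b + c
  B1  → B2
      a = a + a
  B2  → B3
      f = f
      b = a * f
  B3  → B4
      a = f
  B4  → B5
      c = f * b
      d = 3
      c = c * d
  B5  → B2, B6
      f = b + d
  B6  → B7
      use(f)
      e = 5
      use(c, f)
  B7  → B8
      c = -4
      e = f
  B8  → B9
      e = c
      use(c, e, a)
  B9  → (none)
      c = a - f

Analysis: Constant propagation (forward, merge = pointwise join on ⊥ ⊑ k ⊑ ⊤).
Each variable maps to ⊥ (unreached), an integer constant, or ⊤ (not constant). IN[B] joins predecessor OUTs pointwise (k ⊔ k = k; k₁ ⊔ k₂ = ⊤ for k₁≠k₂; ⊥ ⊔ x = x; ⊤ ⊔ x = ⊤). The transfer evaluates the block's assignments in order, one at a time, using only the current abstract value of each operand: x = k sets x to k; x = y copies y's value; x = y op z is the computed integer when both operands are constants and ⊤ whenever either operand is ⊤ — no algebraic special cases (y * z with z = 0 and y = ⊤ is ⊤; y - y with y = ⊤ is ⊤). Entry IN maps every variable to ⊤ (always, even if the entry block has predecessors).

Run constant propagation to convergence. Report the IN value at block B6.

Answer: {a: ⊤, b: ⊤, c: ⊤, d: 3, e: ⊤, f: ⊤}

Trace:
Converged values:
  B0:   IN=(all ⊤)   OUT=(all ⊤)
  B1:   IN=(all ⊤)   OUT=(all ⊤)
  B2:   IN=(all ⊤)   OUT=(all ⊤)
  B3:   IN=(all ⊤)   OUT=(all ⊤)
  B4:   IN=(all ⊤)   OUT={d:3; rest ⊤}
  B5:   IN={d:3; rest ⊤}   OUT={d:3; rest ⊤}
  B6:   IN={d:3; rest ⊤}   OUT={d:3, e:5; rest ⊤}
  B7:   IN={d:3, e:5; rest ⊤}   OUT={c:-4, d:3; rest ⊤}
  B8:   IN={c:-4, d:3; rest ⊤}   OUT={c:-4, d:3, e:-4; rest ⊤}
  B9:   IN={c:-4, d:3, e:-4; rest ⊤}   OUT={d:3, e:-4; rest ⊤}

Merge at B6: IN[B6] = OUT[B5] = {a: ⊤, b: ⊤, c: ⊤, d: 3, e: ⊤, f: ⊤}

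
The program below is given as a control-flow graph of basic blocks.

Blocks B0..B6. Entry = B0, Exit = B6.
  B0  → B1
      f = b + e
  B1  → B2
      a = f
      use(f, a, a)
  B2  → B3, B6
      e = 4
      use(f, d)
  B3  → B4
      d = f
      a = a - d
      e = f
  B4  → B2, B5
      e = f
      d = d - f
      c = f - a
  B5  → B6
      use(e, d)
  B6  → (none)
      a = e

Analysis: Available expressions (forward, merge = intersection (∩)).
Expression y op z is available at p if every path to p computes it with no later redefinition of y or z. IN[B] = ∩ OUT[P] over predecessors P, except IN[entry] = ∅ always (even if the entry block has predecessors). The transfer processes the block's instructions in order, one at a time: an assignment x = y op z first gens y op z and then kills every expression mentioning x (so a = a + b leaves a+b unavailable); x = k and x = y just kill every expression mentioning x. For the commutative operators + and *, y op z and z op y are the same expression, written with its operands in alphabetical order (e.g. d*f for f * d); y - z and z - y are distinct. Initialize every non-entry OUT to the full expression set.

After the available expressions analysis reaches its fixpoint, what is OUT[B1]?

Per-block solution:
  B0: | IN={} | OUT={b+e}
  B1: | IN={b+e} | OUT={b+e}
  B2: | IN={} | OUT={}
  B3: | IN={} | OUT={}
  B4: | IN={} | OUT={f-a}
  B5: | IN={f-a} | OUT={f-a}
  B6: | IN={} | OUT={}

Merge at B1: IN[B1] = OUT[B0] = {b+e}
Applying B1's transfer function to that IN value gives OUT[B1] (row B1 above).

Answer: {b+e}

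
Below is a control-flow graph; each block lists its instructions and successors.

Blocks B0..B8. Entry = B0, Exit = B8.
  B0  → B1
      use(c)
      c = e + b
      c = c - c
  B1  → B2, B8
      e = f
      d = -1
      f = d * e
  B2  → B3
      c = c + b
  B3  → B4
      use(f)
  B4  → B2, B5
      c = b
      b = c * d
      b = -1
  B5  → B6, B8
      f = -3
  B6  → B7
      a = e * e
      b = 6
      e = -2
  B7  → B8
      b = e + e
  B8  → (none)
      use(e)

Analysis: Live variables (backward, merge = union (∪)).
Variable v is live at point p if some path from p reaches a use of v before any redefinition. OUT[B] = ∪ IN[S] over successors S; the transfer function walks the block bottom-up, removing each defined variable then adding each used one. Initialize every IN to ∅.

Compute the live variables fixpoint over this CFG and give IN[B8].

Answer: {e}

Trace:
Per-block solution:
  B0:  IN={b, c, e, f}  OUT={b, c, f}
  B1:  IN={b, c, f}  OUT={b, c, d, e, f}
  B2:  IN={b, c, d, e, f}  OUT={b, d, e, f}
  B3:  IN={b, d, e, f}  OUT={b, d, e, f}
  B4:  IN={b, d, e, f}  OUT={b, c, d, e, f}
  B5:  IN={e}  OUT={e}
  B6:  IN={e}  OUT={e}
  B7:  IN={e}  OUT={e}
  B8:  IN={e}  OUT={}

B8 is the boundary node: OUT[B8] = {}
Applying B8's transfer function to that OUT value gives IN[B8] (row B8 above).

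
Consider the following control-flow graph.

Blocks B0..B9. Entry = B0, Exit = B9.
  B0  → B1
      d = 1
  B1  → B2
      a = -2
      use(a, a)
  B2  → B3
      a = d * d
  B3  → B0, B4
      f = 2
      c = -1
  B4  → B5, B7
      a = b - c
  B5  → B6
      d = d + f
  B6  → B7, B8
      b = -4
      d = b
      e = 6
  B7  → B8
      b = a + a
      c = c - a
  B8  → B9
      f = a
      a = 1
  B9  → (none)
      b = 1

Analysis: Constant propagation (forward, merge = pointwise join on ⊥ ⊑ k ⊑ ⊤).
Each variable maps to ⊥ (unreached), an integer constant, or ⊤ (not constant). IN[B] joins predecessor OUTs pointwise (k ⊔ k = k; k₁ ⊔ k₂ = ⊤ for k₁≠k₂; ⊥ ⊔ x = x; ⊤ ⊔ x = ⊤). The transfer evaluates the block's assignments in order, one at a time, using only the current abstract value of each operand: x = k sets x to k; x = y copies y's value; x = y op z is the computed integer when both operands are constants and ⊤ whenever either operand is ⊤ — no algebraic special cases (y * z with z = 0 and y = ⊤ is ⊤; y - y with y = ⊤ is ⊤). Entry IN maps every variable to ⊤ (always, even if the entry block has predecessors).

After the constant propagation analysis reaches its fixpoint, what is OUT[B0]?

Per-block solution:
  B0: | IN=(all ⊤) | OUT={d:1; rest ⊤}
  B1: | IN={d:1; rest ⊤} | OUT={a:-2, d:1; rest ⊤}
  B2: | IN={a:-2, d:1; rest ⊤} | OUT={a:1, d:1; rest ⊤}
  B3: | IN={a:1, d:1; rest ⊤} | OUT={a:1, c:-1, d:1, f:2; rest ⊤}
  B4: | IN={a:1, c:-1, d:1, f:2; rest ⊤} | OUT={c:-1, d:1, f:2; rest ⊤}
  B5: | IN={c:-1, d:1, f:2; rest ⊤} | OUT={c:-1, d:3, f:2; rest ⊤}
  B6: | IN={c:-1, d:3, f:2; rest ⊤} | OUT={b:-4, c:-1, d:-4, e:6, f:2; rest ⊤}
  B7: | IN={c:-1, f:2; rest ⊤} | OUT={f:2; rest ⊤}
  B8: | IN={f:2; rest ⊤} | OUT={a:1; rest ⊤}
  B9: | IN={a:1; rest ⊤} | OUT={a:1, b:1; rest ⊤}

Merge at B0 (entry node, so the boundary value (all ⊤) is joined with the incoming edge(s)): IN[B0] = (all ⊤) ⊔ OUT[B3] = {a: ⊤, b: ⊤, c: ⊤, d: ⊤, e: ⊤, f: ⊤}
Applying B0's transfer function to that IN value gives OUT[B0] (row B0 above).

Answer: {a: ⊤, b: ⊤, c: ⊤, d: 1, e: ⊤, f: ⊤}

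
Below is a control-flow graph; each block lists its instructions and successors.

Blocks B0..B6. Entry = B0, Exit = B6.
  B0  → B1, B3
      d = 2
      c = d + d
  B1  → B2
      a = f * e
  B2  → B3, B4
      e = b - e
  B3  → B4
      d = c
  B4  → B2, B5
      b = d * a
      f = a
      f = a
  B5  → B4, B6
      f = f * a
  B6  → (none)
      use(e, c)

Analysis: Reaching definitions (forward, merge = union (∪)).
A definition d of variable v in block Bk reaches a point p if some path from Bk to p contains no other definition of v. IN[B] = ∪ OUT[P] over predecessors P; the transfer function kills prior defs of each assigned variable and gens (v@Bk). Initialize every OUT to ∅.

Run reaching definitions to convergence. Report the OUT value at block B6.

Answer: {a@B1, b@B4, c@B0, d@B0, d@B3, e@B2, f@B5}

Derivation:
Per-block solution:
  B0:   IN={}   OUT={c@B0, d@B0}
  B1:   IN={c@B0, d@B0}   OUT={a@B1, c@B0, d@B0}
  B2:   IN={a@B1, b@B4, c@B0, d@B0, d@B3, e@B2, f@B4}   OUT={a@B1, b@B4, c@B0, d@B0, d@B3, e@B2, f@B4}
  B3:   IN={a@B1, b@B4, c@B0, d@B0, d@B3, e@B2, f@B4}   OUT={a@B1, b@B4, c@B0, d@B3, e@B2, f@B4}
  B4:   IN={a@B1, b@B4, c@B0, d@B0, d@B3, e@B2, f@B4, f@B5}   OUT={a@B1, b@B4, c@B0, d@B0, d@B3, e@B2, f@B4}
  B5:   IN={a@B1, b@B4, c@B0, d@B0, d@B3, e@B2, f@B4}   OUT={a@B1, b@B4, c@B0, d@B0, d@B3, e@B2, f@B5}
  B6:   IN={a@B1, b@B4, c@B0, d@B0, d@B3, e@B2, f@B5}   OUT={a@B1, b@B4, c@B0, d@B0, d@B3, e@B2, f@B5}

Merge at B6: IN[B6] = OUT[B5] = {a@B1, b@B4, c@B0, d@B0, d@B3, e@B2, f@B5}
Applying B6's transfer function to that IN value gives OUT[B6] (row B6 above).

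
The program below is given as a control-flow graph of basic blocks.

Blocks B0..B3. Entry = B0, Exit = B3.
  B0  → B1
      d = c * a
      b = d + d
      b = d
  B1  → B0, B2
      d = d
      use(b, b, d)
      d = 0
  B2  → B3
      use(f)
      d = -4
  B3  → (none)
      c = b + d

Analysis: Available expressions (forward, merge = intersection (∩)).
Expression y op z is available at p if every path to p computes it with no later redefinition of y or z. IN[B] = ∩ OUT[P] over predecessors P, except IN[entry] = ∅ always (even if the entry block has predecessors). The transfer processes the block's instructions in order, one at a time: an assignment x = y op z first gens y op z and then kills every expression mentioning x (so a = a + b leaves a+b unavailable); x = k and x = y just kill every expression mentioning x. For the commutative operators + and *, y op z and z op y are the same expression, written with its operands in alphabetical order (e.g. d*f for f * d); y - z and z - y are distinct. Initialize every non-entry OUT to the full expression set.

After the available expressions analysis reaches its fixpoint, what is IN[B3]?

Per-block solution:
  B0: | IN={} | OUT={a*c, d+d}
  B1: | IN={a*c, d+d} | OUT={a*c}
  B2: | IN={a*c} | OUT={a*c}
  B3: | IN={a*c} | OUT={b+d}

Merge at B3: IN[B3] = OUT[B2] = {a*c}

Answer: {a*c}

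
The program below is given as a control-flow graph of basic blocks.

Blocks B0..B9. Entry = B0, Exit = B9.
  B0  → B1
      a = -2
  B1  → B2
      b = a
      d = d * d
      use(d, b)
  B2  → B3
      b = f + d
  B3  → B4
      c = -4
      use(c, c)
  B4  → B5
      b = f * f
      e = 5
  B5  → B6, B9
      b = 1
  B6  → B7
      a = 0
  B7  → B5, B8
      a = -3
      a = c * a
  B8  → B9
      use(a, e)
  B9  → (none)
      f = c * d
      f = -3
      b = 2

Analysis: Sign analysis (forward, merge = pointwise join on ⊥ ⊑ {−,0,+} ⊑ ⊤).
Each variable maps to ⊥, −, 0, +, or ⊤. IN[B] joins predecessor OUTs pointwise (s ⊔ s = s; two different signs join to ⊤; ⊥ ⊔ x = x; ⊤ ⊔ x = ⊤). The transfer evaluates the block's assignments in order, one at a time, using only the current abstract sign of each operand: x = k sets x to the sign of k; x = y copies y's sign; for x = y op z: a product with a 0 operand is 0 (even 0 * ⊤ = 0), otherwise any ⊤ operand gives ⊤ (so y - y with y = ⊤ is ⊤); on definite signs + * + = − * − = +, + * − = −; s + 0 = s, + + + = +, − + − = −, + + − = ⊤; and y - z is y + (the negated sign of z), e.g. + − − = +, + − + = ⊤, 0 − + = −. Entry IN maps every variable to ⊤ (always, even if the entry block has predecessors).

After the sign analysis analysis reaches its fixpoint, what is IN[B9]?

Converged values:
  B0:   IN=(all ⊤)   OUT={a:-; rest ⊤}
  B1:   IN={a:-; rest ⊤}   OUT={a:-, b:-; rest ⊤}
  B2:   IN={a:-, b:-; rest ⊤}   OUT={a:-; rest ⊤}
  B3:   IN={a:-; rest ⊤}   OUT={a:-, c:-; rest ⊤}
  B4:   IN={a:-, c:-; rest ⊤}   OUT={a:-, c:-, e:+; rest ⊤}
  B5:   IN={c:-, e:+; rest ⊤}   OUT={b:+, c:-, e:+; rest ⊤}
  B6:   IN={b:+, c:-, e:+; rest ⊤}   OUT={a:0, b:+, c:-, e:+; rest ⊤}
  B7:   IN={a:0, b:+, c:-, e:+; rest ⊤}   OUT={a:+, b:+, c:-, e:+; rest ⊤}
  B8:   IN={a:+, b:+, c:-, e:+; rest ⊤}   OUT={a:+, b:+, c:-, e:+; rest ⊤}
  B9:   IN={b:+, c:-, e:+; rest ⊤}   OUT={b:+, c:-, e:+, f:-; rest ⊤}

Merge at B9: IN[B9] = OUT[B5] ⊔ OUT[B8] = {a: ⊤, b: +, c: -, d: ⊤, e: +, f: ⊤}

Answer: {a: ⊤, b: +, c: -, d: ⊤, e: +, f: ⊤}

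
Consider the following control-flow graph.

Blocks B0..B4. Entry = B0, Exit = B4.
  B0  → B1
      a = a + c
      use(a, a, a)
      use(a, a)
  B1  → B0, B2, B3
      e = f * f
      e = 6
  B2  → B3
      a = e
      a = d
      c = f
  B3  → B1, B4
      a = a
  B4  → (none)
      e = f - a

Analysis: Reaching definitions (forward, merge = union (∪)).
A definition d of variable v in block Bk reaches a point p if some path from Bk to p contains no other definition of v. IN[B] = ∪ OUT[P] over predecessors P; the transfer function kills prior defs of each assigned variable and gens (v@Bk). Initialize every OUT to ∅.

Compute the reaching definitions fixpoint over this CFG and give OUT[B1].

Answer: {a@B0, a@B3, c@B2, e@B1}

Working:
Per-block solution:
  B0: | IN={a@B0, a@B3, c@B2, e@B1} | OUT={a@B0, c@B2, e@B1}
  B1: | IN={a@B0, a@B3, c@B2, e@B1} | OUT={a@B0, a@B3, c@B2, e@B1}
  B2: | IN={a@B0, a@B3, c@B2, e@B1} | OUT={a@B2, c@B2, e@B1}
  B3: | IN={a@B0, a@B2, a@B3, c@B2, e@B1} | OUT={a@B3, c@B2, e@B1}
  B4: | IN={a@B3, c@B2, e@B1} | OUT={a@B3, c@B2, e@B4}

Merge at B1: IN[B1] = OUT[B0] ⊔ OUT[B3] = {a@B0, a@B3, c@B2, e@B1}
Applying B1's transfer function to that IN value gives OUT[B1] (row B1 above).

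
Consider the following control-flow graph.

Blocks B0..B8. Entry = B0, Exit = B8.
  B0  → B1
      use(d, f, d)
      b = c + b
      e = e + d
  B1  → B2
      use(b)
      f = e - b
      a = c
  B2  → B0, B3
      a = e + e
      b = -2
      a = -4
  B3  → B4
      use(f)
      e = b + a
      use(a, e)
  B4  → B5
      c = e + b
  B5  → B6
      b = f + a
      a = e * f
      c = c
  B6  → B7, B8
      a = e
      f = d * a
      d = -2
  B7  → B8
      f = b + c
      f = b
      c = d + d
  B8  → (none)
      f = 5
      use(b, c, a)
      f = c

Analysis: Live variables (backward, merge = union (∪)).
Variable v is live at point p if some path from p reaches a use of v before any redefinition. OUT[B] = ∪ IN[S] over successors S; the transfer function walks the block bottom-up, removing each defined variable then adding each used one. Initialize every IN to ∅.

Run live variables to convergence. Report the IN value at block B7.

Fixpoint table:
  B0:  IN={b, c, d, e, f}  OUT={b, c, d, e}
  B1:  IN={b, c, d, e}  OUT={c, d, e, f}
  B2:  IN={c, d, e, f}  OUT={a, b, c, d, e, f}
  B3:  IN={a, b, d, f}  OUT={a, b, d, e, f}
  B4:  IN={a, b, d, e, f}  OUT={a, c, d, e, f}
  B5:  IN={a, c, d, e, f}  OUT={b, c, d, e}
  B6:  IN={b, c, d, e}  OUT={a, b, c, d}
  B7:  IN={a, b, c, d}  OUT={a, b, c}
  B8:  IN={a, b, c}  OUT={}

Merge at B7: OUT[B7] = IN[B8] = {a, b, c}
Applying B7's transfer function to that OUT value gives IN[B7] (row B7 above).

Answer: {a, b, c, d}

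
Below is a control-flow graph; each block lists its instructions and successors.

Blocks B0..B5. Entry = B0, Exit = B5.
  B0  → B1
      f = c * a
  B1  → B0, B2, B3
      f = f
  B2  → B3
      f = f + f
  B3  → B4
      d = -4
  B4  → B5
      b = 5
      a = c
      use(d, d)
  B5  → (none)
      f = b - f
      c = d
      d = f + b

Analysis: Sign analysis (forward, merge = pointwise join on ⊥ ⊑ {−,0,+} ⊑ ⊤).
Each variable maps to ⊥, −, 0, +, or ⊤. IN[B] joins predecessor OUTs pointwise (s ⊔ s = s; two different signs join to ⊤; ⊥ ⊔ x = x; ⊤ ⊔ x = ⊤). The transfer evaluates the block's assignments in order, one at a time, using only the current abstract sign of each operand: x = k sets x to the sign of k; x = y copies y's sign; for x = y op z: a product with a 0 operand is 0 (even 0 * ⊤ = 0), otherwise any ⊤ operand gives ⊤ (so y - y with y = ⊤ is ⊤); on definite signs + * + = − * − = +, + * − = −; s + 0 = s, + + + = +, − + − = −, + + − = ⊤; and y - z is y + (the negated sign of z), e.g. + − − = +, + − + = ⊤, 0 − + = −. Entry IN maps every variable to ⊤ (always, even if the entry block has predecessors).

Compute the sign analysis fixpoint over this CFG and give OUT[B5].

Answer: {a: ⊤, b: +, c: -, d: ⊤, e: ⊤, f: ⊤}

Working:
Converged values:
  B0:   IN=(all ⊤)   OUT=(all ⊤)
  B1:   IN=(all ⊤)   OUT=(all ⊤)
  B2:   IN=(all ⊤)   OUT=(all ⊤)
  B3:   IN=(all ⊤)   OUT={d:-; rest ⊤}
  B4:   IN={d:-; rest ⊤}   OUT={b:+, d:-; rest ⊤}
  B5:   IN={b:+, d:-; rest ⊤}   OUT={b:+, c:-; rest ⊤}

Merge at B5: IN[B5] = OUT[B4] = {a: ⊤, b: +, c: ⊤, d: -, e: ⊤, f: ⊤}
Applying B5's transfer function to that IN value gives OUT[B5] (row B5 above).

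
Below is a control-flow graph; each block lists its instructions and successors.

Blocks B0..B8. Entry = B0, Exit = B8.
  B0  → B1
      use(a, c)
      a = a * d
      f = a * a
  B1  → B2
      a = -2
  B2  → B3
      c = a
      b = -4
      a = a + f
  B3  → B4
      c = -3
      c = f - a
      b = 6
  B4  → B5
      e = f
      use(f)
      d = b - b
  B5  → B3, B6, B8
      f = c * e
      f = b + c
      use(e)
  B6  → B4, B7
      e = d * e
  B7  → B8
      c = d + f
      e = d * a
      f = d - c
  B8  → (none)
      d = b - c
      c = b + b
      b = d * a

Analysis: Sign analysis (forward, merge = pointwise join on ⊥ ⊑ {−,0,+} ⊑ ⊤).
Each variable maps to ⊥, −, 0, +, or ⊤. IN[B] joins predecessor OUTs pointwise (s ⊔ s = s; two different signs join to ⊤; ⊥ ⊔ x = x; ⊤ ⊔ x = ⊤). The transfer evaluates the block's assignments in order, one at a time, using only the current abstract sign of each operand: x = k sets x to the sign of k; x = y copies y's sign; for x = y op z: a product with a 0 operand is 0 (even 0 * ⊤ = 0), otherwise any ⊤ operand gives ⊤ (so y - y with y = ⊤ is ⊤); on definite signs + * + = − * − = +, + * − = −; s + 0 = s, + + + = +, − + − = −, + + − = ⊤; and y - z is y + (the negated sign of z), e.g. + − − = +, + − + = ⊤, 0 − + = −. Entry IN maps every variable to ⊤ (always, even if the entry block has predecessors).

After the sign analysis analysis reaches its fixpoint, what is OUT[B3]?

Answer: {a: ⊤, b: +, c: ⊤, d: ⊤, e: ⊤, f: ⊤}

Derivation:
Per-block solution:
  B0: | IN=(all ⊤) | OUT=(all ⊤)
  B1: | IN=(all ⊤) | OUT={a:-; rest ⊤}
  B2: | IN={a:-; rest ⊤} | OUT={b:-, c:-; rest ⊤}
  B3: | IN=(all ⊤) | OUT={b:+; rest ⊤}
  B4: | IN={b:+; rest ⊤} | OUT={b:+; rest ⊤}
  B5: | IN={b:+; rest ⊤} | OUT={b:+; rest ⊤}
  B6: | IN={b:+; rest ⊤} | OUT={b:+; rest ⊤}
  B7: | IN={b:+; rest ⊤} | OUT={b:+; rest ⊤}
  B8: | IN={b:+; rest ⊤} | OUT={c:+; rest ⊤}

Merge at B3: IN[B3] = OUT[B2] ⊔ OUT[B5] = {a: ⊤, b: ⊤, c: ⊤, d: ⊤, e: ⊤, f: ⊤}
Applying B3's transfer function to that IN value gives OUT[B3] (row B3 above).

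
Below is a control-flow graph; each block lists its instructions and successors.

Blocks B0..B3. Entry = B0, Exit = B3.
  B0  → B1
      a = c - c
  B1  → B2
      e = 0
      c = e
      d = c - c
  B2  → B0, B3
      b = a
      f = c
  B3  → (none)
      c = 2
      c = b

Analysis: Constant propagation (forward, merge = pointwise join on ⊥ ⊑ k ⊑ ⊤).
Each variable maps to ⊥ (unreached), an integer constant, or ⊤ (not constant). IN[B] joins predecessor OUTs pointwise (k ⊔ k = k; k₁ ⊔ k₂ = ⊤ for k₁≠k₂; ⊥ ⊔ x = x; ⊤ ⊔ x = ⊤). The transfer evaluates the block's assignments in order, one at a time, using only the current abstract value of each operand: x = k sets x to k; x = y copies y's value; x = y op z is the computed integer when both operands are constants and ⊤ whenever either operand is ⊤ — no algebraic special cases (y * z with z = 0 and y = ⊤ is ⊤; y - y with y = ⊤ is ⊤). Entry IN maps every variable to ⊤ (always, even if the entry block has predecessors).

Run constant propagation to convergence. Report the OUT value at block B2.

Per-block solution:
  B0:  IN=(all ⊤)  OUT=(all ⊤)
  B1:  IN=(all ⊤)  OUT={c:0, d:0, e:0; rest ⊤}
  B2:  IN={c:0, d:0, e:0; rest ⊤}  OUT={c:0, d:0, e:0, f:0; rest ⊤}
  B3:  IN={c:0, d:0, e:0, f:0; rest ⊤}  OUT={d:0, e:0, f:0; rest ⊤}

Merge at B2: IN[B2] = OUT[B1] = {a: ⊤, b: ⊤, c: 0, d: 0, e: 0, f: ⊤}
Applying B2's transfer function to that IN value gives OUT[B2] (row B2 above).

Answer: {a: ⊤, b: ⊤, c: 0, d: 0, e: 0, f: 0}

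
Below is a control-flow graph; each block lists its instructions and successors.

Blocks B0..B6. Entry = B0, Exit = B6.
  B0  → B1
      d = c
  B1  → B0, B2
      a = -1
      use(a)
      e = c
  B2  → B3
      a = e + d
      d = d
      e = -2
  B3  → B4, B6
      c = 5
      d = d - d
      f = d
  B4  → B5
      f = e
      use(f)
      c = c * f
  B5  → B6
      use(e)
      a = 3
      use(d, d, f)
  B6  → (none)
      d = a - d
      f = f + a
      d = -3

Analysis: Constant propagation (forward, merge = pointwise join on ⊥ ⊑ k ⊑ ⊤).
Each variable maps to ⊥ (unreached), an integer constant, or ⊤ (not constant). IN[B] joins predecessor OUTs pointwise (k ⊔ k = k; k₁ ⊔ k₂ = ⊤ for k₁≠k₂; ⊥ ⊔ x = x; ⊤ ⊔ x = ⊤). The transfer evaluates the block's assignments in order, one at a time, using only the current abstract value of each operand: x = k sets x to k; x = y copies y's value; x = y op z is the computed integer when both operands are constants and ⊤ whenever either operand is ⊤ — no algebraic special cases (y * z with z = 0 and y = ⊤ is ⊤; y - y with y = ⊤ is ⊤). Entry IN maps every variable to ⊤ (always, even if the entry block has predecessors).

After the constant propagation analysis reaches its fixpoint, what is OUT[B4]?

Converged values:
  B0:  IN=(all ⊤)  OUT=(all ⊤)
  B1:  IN=(all ⊤)  OUT={a:-1; rest ⊤}
  B2:  IN={a:-1; rest ⊤}  OUT={e:-2; rest ⊤}
  B3:  IN={e:-2; rest ⊤}  OUT={c:5, e:-2; rest ⊤}
  B4:  IN={c:5, e:-2; rest ⊤}  OUT={c:-10, e:-2, f:-2; rest ⊤}
  B5:  IN={c:-10, e:-2, f:-2; rest ⊤}  OUT={a:3, c:-10, e:-2, f:-2; rest ⊤}
  B6:  IN={e:-2; rest ⊤}  OUT={d:-3, e:-2; rest ⊤}

Merge at B4: IN[B4] = OUT[B3] = {a: ⊤, b: ⊤, c: 5, d: ⊤, e: -2, f: ⊤}
Applying B4's transfer function to that IN value gives OUT[B4] (row B4 above).

Answer: {a: ⊤, b: ⊤, c: -10, d: ⊤, e: -2, f: -2}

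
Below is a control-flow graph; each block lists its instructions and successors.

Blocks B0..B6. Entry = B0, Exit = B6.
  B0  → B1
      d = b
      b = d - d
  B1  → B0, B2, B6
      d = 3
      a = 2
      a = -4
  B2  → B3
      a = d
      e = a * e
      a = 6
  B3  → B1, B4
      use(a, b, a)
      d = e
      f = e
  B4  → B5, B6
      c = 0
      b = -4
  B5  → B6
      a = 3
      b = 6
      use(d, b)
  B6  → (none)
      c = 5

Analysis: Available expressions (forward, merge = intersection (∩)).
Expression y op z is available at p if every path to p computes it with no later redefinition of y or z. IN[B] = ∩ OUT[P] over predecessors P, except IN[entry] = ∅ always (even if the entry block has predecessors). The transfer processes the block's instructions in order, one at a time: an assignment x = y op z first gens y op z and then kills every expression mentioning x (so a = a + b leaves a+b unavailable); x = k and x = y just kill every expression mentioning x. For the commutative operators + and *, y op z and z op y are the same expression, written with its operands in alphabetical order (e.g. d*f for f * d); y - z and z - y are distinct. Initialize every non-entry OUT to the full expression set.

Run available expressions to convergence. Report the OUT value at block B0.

Per-block solution:
  B0:  IN={}  OUT={d-d}
  B1:  IN={}  OUT={}
  B2:  IN={}  OUT={}
  B3:  IN={}  OUT={}
  B4:  IN={}  OUT={}
  B5:  IN={}  OUT={}
  B6:  IN={}  OUT={}

Merge at B0 (entry node, so the boundary value {} is joined with the incoming edge(s)): IN[B0] = {} ∩ OUT[B1] = {}
Applying B0's transfer function to that IN value gives OUT[B0] (row B0 above).

Answer: {d-d}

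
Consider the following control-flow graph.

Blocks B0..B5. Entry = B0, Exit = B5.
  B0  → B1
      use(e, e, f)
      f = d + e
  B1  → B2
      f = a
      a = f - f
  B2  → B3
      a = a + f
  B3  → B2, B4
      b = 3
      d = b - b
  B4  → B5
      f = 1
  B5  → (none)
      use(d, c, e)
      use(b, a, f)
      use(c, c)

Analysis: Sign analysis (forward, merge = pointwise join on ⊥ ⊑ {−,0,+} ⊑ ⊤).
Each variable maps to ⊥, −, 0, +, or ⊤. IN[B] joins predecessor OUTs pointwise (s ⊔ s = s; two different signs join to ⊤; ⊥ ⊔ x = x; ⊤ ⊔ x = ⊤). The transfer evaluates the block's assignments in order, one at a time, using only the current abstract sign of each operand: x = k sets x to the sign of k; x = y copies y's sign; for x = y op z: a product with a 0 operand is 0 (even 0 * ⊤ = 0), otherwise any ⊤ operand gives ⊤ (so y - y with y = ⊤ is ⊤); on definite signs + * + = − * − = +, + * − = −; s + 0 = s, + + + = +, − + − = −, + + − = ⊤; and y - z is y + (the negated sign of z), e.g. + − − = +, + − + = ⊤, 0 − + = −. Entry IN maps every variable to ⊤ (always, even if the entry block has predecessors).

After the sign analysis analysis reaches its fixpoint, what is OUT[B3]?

Per-block solution:
  B0: | IN=(all ⊤) | OUT=(all ⊤)
  B1: | IN=(all ⊤) | OUT=(all ⊤)
  B2: | IN=(all ⊤) | OUT=(all ⊤)
  B3: | IN=(all ⊤) | OUT={b:+; rest ⊤}
  B4: | IN={b:+; rest ⊤} | OUT={b:+, f:+; rest ⊤}
  B5: | IN={b:+, f:+; rest ⊤} | OUT={b:+, f:+; rest ⊤}

Merge at B3: IN[B3] = OUT[B2] = {a: ⊤, b: ⊤, c: ⊤, d: ⊤, e: ⊤, f: ⊤}
Applying B3's transfer function to that IN value gives OUT[B3] (row B3 above).

Answer: {a: ⊤, b: +, c: ⊤, d: ⊤, e: ⊤, f: ⊤}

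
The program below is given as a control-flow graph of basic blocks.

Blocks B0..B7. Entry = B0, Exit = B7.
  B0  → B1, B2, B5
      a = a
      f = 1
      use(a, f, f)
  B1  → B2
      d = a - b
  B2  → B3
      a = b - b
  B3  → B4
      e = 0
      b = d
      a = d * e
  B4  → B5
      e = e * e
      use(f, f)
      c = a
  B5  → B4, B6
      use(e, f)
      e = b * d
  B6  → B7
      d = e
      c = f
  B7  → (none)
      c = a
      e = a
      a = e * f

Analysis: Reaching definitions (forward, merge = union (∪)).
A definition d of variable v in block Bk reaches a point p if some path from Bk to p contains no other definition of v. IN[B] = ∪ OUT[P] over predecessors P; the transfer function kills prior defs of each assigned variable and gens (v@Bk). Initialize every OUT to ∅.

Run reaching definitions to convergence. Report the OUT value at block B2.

Converged values:
  B0:   IN={}   OUT={a@B0, f@B0}
  B1:   IN={a@B0, f@B0}   OUT={a@B0, d@B1, f@B0}
  B2:   IN={a@B0, d@B1, f@B0}   OUT={a@B2, d@B1, f@B0}
  B3:   IN={a@B2, d@B1, f@B0}   OUT={a@B3, b@B3, d@B1, e@B3, f@B0}
  B4:   IN={a@B0, a@B3, b@B3, c@B4, d@B1, e@B3, e@B5, f@B0}   OUT={a@B0, a@B3, b@B3, c@B4, d@B1, e@B4, f@B0}
  B5:   IN={a@B0, a@B3, b@B3, c@B4, d@B1, e@B4, f@B0}   OUT={a@B0, a@B3, b@B3, c@B4, d@B1, e@B5, f@B0}
  B6:   IN={a@B0, a@B3, b@B3, c@B4, d@B1, e@B5, f@B0}   OUT={a@B0, a@B3, b@B3, c@B6, d@B6, e@B5, f@B0}
  B7:   IN={a@B0, a@B3, b@B3, c@B6, d@B6, e@B5, f@B0}   OUT={a@B7, b@B3, c@B7, d@B6, e@B7, f@B0}

Merge at B2: IN[B2] = OUT[B0] ⊔ OUT[B1] = {a@B0, d@B1, f@B0}
Applying B2's transfer function to that IN value gives OUT[B2] (row B2 above).

Answer: {a@B2, d@B1, f@B0}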